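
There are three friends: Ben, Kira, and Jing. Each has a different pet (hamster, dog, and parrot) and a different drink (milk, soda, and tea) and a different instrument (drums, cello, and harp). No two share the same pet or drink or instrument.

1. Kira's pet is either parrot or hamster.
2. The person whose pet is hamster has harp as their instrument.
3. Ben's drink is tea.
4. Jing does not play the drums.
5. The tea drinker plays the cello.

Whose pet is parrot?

With clues 1–5, Ben and Jing are impossible for the one with pet parrot.
That leaves Kira.

Kira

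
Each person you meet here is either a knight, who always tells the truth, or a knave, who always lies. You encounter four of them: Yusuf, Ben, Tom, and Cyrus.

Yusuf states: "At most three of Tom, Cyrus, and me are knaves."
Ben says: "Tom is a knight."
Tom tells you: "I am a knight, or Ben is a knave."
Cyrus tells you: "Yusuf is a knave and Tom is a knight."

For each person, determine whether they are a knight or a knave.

Yusuf: knight, Ben: knight, Tom: knight, Cyrus: knave

Regardless of anyone's role, Yusuf's statement is true, so Yusuf is a knight.
With that fixed, Cyrus's statement is false, so Cyrus is a knave.
Consider Ben. Suppose Ben is a knave.
Then no assignment of the remaining roles makes every statement match its speaker's type — contradiction.
So Ben is a knight.
Consider Tom. Suppose Tom is a knave.
Then Ben's statement comes out false, contradicting Ben being a knight.
So Tom is a knight.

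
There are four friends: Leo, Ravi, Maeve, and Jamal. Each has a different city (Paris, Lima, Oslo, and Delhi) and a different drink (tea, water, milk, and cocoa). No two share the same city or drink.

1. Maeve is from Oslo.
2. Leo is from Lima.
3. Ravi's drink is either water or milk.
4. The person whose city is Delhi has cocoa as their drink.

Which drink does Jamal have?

cocoa

With clues 1–4, milk, tea, and water are impossible for Jamal's drink.
That leaves cocoa.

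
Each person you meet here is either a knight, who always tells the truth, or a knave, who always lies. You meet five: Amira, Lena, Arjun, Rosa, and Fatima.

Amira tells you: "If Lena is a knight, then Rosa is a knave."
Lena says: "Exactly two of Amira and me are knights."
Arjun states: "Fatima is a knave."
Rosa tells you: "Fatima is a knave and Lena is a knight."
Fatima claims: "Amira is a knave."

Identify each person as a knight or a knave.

Consider Amira. Suppose Amira is a knave.
Then no assignment of the remaining roles makes every statement match its speaker's type — contradiction.
So Amira is a knight.
With that fixed, Fatima's statement is false, so Fatima is a knave.
With that fixed, Arjun's statement is true, so Arjun is a knight.
Consider Lena. Suppose Lena is a knight.
Then no assignment of the remaining roles makes every statement match its speaker's type — contradiction.
So Lena is a knave.
With that fixed, Rosa's statement is false, so Rosa is a knave.

Amira: knight, Lena: knave, Arjun: knight, Rosa: knave, Fatima: knave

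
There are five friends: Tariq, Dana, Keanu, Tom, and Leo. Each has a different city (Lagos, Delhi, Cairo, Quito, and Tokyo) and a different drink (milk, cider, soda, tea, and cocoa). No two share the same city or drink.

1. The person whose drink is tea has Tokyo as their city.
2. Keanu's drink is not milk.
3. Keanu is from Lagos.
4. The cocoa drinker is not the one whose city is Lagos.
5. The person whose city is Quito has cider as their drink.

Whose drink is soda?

Keanu

With clues 1–5, Dana, Leo, Tariq, and Tom are impossible for the one with drink soda.
That leaves Keanu.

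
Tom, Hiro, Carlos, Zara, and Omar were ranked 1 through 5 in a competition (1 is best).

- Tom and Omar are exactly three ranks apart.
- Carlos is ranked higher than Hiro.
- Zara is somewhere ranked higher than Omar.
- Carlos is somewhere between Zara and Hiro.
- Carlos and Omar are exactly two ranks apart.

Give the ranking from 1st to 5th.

Zara, Tom, Carlos, Hiro, Omar

From clue 1: Tom is in {1,2,4,5}.
From clues 1–2: Hiro is in {3,4,5}.
From clues 1–3: Tom is in {1,2,5}.
From clues 1–4: Carlos → rank 3.
From clues 1–5: Zara → rank 1, Tom → rank 2, Hiro → rank 4, Omar → rank 5.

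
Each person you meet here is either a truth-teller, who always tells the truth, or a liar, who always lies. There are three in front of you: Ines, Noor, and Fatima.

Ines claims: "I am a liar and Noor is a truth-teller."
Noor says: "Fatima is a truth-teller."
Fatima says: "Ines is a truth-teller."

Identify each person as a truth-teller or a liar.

Consider Ines. Suppose Ines is a truth-teller.
Then Ines's own statement would have to be true, but it can't be — contradiction.
So Ines is a liar.
With that fixed, Fatima's statement is false, so Fatima is a liar.
With that fixed, Noor's statement is false, so Noor is a liar.

Ines: liar, Noor: liar, Fatima: liar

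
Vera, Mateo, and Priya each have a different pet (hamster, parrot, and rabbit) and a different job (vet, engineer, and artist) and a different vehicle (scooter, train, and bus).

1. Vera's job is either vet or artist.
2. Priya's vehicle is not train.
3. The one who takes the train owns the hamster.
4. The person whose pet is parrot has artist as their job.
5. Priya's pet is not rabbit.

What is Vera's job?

vet

Clue 1 rules out engineer for Vera's job.
With clues 1–5, artist is impossible for Vera's job.
That leaves vet.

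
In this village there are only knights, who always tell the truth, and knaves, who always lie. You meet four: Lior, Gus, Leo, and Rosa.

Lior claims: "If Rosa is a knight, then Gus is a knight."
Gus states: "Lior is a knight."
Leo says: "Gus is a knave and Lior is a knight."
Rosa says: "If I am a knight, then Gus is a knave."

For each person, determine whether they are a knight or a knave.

Consider Lior. Suppose Lior is a knight.
Then no assignment of the remaining roles makes every statement match its speaker's type — contradiction.
So Lior is a knave.
With that fixed, Gus's statement is false, so Gus is a knave.
With that fixed, Leo's statement is false, so Leo is a knave.
With that fixed, Rosa's statement is true, so Rosa is a knight.

Lior: knave, Gus: knave, Leo: knave, Rosa: knight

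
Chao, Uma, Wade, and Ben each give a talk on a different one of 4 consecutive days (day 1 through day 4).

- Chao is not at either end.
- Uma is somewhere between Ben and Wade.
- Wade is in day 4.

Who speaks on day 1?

With clue 1, Chao is ruled out for day 1.
With clues 1–2, Uma is ruled out for day 1.
With clues 1–3, Wade is ruled out for day 1.
So day 1 is Ben.

Ben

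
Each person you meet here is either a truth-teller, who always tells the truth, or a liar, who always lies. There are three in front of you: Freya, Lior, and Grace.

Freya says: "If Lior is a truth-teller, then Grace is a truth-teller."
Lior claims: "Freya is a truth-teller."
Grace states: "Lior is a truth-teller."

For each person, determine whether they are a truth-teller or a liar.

Consider Freya. Suppose Freya is a liar.
Then no assignment of the remaining roles makes every statement match its speaker's type — contradiction.
So Freya is a truth-teller.
With that fixed, Lior's statement is true, so Lior is a truth-teller.
With that fixed, Grace's statement is true, so Grace is a truth-teller.

Freya: truth-teller, Lior: truth-teller, Grace: truth-teller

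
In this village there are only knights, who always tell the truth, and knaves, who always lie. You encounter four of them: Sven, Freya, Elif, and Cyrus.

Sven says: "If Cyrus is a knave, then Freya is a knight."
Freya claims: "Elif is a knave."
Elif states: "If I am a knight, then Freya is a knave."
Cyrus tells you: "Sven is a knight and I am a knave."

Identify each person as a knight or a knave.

Sven: knave, Freya: knave, Elif: knight, Cyrus: knave

Consider Sven. Suppose Sven is a knight.
Then whichever role Cyrus has, Cyrus's statement has the wrong truth value — contradiction.
So Sven is a knave.
With that fixed, Cyrus's statement is false, so Cyrus is a knave.
Consider Freya. Suppose Freya is a knight.
Then Sven's statement comes out true, contradicting Sven being a knave.
So Freya is a knave.
With that fixed, Elif's statement is true, so Elif is a knight.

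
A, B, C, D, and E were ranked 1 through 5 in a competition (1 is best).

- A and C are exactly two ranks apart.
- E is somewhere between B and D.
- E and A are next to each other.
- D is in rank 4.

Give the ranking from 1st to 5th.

B, E, A, D, C

From clues 1–2: E is in {2,3,4}.
From clues 1–3: A is in {2,3,4}.
From clues 1–4: B → rank 1, E → rank 2, A → rank 3, D → rank 4, C → rank 5.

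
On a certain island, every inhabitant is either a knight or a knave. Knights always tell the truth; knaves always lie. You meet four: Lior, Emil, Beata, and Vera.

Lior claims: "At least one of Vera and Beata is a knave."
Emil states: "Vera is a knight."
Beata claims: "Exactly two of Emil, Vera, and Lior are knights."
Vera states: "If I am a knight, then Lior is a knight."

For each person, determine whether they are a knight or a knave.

Lior: knight, Emil: knight, Beata: knave, Vera: knight

Consider Lior. Suppose Lior is a knave.
Then whichever role Vera has, Vera's statement has the wrong truth value — contradiction.
So Lior is a knight.
With that fixed, Vera's statement is true, so Vera is a knight.
With that fixed, Emil's statement is true, so Emil is a knight.
With that fixed, Beata's statement is false, so Beata is a knave.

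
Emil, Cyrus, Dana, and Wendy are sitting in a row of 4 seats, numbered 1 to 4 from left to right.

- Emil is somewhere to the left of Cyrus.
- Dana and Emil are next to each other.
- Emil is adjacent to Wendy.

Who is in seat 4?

With clue 1, Emil is ruled out for seat 4.
With clues 1–2, Dana is ruled out for seat 4.
With clues 1–3, Wendy is ruled out for seat 4.
So seat 4 is Cyrus.

Cyrus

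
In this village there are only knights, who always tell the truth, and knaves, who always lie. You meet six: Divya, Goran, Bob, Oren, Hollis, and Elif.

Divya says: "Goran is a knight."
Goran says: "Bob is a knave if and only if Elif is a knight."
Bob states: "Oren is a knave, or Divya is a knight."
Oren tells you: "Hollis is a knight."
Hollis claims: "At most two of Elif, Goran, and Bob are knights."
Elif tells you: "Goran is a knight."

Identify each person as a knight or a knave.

Consider Divya. Suppose Divya is a knight.
Then no assignment of the remaining roles makes every statement match its speaker's type — contradiction.
So Divya is a knave.
Consider Goran. Suppose Goran is a knight.
Then Divya's statement comes out true, contradicting Divya being a knave.
So Goran is a knave.
With that fixed, Hollis's statement is true, so Hollis is a knight.
With that fixed, Elif's statement is false, so Elif is a knave.
With that fixed, Oren's statement is true, so Oren is a knight.
With that fixed, Bob's statement is false, so Bob is a knave.

Divya: knave, Goran: knave, Bob: knave, Oren: knight, Hollis: knight, Elif: knave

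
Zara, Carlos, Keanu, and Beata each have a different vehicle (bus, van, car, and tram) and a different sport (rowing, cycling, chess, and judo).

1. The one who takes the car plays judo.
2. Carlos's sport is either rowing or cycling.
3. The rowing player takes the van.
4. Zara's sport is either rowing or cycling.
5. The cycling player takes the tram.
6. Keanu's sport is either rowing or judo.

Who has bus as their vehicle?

With clues 1–5, Carlos and Zara are impossible for the one with vehicle bus.
With clues 1–6, Keanu is impossible for the one with vehicle bus.
That leaves Beata.

Beata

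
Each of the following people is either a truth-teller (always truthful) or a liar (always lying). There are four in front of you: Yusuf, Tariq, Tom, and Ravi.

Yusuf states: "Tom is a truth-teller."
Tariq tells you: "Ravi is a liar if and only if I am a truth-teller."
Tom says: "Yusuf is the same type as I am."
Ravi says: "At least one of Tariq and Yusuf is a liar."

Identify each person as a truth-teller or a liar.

Consider Yusuf. Suppose Yusuf is a liar.
Then whichever role Tom has, Tom's statement has the wrong truth value — contradiction.
So Yusuf is a truth-teller.
Consider Tariq. Suppose Tariq is a liar.
Then no assignment of the remaining roles makes every statement match its speaker's type — contradiction.
So Tariq is a truth-teller.
With that fixed, Ravi's statement is false, so Ravi is a liar.
Consider Tom. Suppose Tom is a liar.
Then Yusuf's statement comes out false, contradicting Yusuf being a truth-teller.
So Tom is a truth-teller.

Yusuf: truth-teller, Tariq: truth-teller, Tom: truth-teller, Ravi: liar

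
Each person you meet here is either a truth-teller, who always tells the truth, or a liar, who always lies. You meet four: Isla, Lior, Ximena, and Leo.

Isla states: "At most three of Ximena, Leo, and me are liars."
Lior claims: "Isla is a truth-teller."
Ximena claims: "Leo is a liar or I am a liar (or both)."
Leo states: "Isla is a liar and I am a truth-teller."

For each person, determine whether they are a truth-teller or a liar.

Isla: truth-teller, Lior: truth-teller, Ximena: truth-teller, Leo: liar

Regardless of anyone's role, Isla's statement is true, so Isla is a truth-teller.
With that fixed, Lior's statement is true, so Lior is a truth-teller.
With that fixed, Leo's statement is false, so Leo is a liar.
With that fixed, Ximena's statement is true, so Ximena is a truth-teller.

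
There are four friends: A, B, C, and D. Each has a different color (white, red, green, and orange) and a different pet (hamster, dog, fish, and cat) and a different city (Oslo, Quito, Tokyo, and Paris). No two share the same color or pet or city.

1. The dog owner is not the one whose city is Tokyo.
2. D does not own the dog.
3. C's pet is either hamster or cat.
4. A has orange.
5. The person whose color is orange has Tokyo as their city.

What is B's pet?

dog

With clues 1–5, cat, fish, and hamster are impossible for B's pet.
That leaves dog.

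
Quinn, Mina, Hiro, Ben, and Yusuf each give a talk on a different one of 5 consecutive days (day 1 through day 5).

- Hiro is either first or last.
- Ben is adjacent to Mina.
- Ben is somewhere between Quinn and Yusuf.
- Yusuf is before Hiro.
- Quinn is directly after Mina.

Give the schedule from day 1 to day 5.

From clue 1: Hiro is in {1,5}.
From clues 1–4: Hiro → day 5.
From clues 1–5: Yusuf → day 1, Ben → day 2, Mina → day 3, Quinn → day 4.

Yusuf, Ben, Mina, Quinn, Hiro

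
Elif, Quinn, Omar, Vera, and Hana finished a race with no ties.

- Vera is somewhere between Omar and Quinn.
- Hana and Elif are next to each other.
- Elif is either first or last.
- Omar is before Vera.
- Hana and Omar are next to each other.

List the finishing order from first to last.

Elif, Hana, Omar, Vera, Quinn

From clue 1: Vera is in {2,3,4}.
From clues 1–2: Vera is in {2,4}.
From clues 1–3: Elif is in {1,5}.
From clues 1–5: Elif → place 1, Hana → place 2, Omar → place 3, Vera → place 4, Quinn → place 5.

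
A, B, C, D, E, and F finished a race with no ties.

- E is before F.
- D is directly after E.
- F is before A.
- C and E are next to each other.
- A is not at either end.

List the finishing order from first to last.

C, E, D, F, A, B

From clue 1: E is in {1,2,3,4,5}.
From clues 1–2: D is in {2,3,4,5}.
From clues 1–3: A is in {4,5,6}.
From clues 1–4: A is in {5,6}.
From clues 1–5: C → place 1, E → place 2, D → place 3, F → place 4, A → place 5, B → place 6.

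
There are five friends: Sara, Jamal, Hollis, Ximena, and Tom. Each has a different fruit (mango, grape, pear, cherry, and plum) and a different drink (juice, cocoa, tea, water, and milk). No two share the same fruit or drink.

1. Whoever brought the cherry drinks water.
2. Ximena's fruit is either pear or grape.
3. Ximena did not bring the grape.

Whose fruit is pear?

With clues 1–3, Hollis, Jamal, Sara, and Tom are impossible for the one with fruit pear.
That leaves Ximena.

Ximena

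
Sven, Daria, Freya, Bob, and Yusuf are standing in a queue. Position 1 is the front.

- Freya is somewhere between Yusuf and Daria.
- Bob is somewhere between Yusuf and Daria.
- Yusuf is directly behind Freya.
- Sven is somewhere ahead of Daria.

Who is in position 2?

Daria

With clues 1–3, Freya and Yusuf are ruled out for position 2.
With clues 1–4, Bob and Sven are ruled out for position 2.
So position 2 is Daria.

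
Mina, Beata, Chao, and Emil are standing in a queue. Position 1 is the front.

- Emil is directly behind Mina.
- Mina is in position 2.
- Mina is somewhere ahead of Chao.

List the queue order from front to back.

From clue 1: Mina is in {1,2,3}.
From clues 1–2: Mina → position 2, Emil → position 3.
From clues 1–3: Beata → position 1, Chao → position 4.

Beata, Mina, Emil, Chao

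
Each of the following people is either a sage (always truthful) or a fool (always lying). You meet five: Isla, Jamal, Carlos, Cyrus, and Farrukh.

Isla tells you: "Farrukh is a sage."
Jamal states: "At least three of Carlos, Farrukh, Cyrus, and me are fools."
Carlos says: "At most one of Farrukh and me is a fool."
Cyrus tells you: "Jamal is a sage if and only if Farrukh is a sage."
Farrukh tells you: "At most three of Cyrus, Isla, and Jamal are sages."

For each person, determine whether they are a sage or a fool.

Regardless of anyone's role, Farrukh's statement is true, so Farrukh is a sage.
With that fixed, Isla's statement is true, so Isla is a sage.
With that fixed, Carlos's statement is true, so Carlos is a sage.
With that fixed, Jamal's statement is false, so Jamal is a fool.
With that fixed, Cyrus's statement is false, so Cyrus is a fool.

Isla: sage, Jamal: fool, Carlos: sage, Cyrus: fool, Farrukh: sage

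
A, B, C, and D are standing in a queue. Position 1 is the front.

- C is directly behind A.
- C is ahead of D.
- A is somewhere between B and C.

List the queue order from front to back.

From clue 1: A is in {1,2,3}.
From clues 1–2: A is in {1,2}.
From clues 1–3: B → position 1, A → position 2, C → position 3, D → position 4.

B, A, C, D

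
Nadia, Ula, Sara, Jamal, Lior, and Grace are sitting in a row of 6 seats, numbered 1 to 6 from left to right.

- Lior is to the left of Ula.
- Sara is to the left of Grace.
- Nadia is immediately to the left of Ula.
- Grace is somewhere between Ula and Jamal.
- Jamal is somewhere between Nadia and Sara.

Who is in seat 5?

With clues 1–3, Lior is ruled out for seat 5.
With clues 1–4, Jamal, Sara, and Ula are ruled out for seat 5.
With clues 1–5, Grace is ruled out for seat 5.
So seat 5 is Nadia.

Nadia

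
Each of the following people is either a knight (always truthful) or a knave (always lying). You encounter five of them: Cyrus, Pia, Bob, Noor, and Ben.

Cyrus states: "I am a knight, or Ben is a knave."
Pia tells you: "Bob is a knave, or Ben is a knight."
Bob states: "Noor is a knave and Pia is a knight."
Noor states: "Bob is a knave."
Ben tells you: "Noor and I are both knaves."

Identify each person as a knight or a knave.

Consider Cyrus. Suppose Cyrus is a knave.
Then no assignment of the remaining roles makes every statement match its speaker's type — contradiction.
So Cyrus is a knight.
Consider Pia. Suppose Pia is a knave.
Then no assignment of the remaining roles makes every statement match its speaker's type — contradiction.
So Pia is a knight.
Consider Bob. Suppose Bob is a knight.
Then no assignment of the remaining roles makes every statement match its speaker's type — contradiction.
So Bob is a knave.
With that fixed, Noor's statement is true, so Noor is a knight.
With that fixed, Ben's statement is false, so Ben is a knave.

Cyrus: knight, Pia: knight, Bob: knave, Noor: knight, Ben: knave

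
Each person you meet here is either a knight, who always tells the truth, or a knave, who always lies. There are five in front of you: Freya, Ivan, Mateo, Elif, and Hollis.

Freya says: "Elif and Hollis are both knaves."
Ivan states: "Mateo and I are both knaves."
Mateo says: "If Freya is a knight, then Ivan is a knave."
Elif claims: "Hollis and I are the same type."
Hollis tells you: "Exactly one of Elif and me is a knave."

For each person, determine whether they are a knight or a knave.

Consider Freya. Suppose Freya is a knight.
Then no assignment of the remaining roles makes every statement match its speaker's type — contradiction.
So Freya is a knave.
With that fixed, Mateo's statement is true, so Mateo is a knight.
With that fixed, Ivan's statement is false, so Ivan is a knave.
Consider Elif. Suppose Elif is a knight.
Then whichever role Hollis has, Hollis's statement has the wrong truth value — contradiction.
So Elif is a knave.
Consider Hollis. Suppose Hollis is a knave.
Then Freya's statement comes out true, contradicting Freya being a knave.
So Hollis is a knight.

Freya: knave, Ivan: knave, Mateo: knight, Elif: knave, Hollis: knight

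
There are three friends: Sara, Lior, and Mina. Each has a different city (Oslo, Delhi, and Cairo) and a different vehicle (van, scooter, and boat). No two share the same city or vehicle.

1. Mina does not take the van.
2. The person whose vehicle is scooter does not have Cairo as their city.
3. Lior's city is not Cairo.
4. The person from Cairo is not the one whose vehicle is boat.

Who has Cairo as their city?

With clues 1–3, Lior is impossible for the one with city Cairo.
With clues 1–4, Mina is impossible for the one with city Cairo.
That leaves Sara.

Sara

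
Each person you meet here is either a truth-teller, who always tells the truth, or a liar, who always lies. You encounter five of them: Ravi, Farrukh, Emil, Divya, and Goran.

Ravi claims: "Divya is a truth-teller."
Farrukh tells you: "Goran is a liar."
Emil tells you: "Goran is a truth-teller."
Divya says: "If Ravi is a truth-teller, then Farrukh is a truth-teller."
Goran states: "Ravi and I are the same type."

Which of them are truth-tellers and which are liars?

Ravi: truth-teller, Farrukh: truth-teller, Emil: liar, Divya: truth-teller, Goran: liar

Consider Ravi. Suppose Ravi is a liar.
Then whichever role Goran has, Goran's statement has the wrong truth value — contradiction.
So Ravi is a truth-teller.
Consider Farrukh. Suppose Farrukh is a liar.
Then no assignment of the remaining roles makes every statement match its speaker's type — contradiction.
So Farrukh is a truth-teller.
With that fixed, Divya's statement is true, so Divya is a truth-teller.
Consider Emil. Suppose Emil is a truth-teller.
Then no assignment of the remaining roles makes every statement match its speaker's type — contradiction.
So Emil is a liar.
Consider Goran. Suppose Goran is a truth-teller.
Then Farrukh's statement comes out false, contradicting Farrukh being a truth-teller.
So Goran is a liar.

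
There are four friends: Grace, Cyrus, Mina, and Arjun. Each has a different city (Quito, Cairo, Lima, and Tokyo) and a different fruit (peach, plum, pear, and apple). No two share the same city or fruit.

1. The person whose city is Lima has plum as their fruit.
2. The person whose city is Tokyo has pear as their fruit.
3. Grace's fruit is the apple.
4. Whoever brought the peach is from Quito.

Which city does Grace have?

Cairo

With clues 1–3, Lima and Tokyo are impossible for Grace's city.
With clues 1–4, Quito is impossible for Grace's city.
That leaves Cairo.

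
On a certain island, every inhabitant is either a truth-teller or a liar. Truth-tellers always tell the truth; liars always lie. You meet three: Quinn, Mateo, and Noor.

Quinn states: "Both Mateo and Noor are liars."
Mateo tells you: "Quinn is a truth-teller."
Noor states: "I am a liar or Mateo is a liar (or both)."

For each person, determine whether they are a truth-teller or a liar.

Quinn: liar, Mateo: liar, Noor: truth-teller

Consider Quinn. Suppose Quinn is a truth-teller.
Then no assignment of the remaining roles makes every statement match its speaker's type — contradiction.
So Quinn is a liar.
With that fixed, Mateo's statement is false, so Mateo is a liar.
With that fixed, Noor's statement is true, so Noor is a truth-teller.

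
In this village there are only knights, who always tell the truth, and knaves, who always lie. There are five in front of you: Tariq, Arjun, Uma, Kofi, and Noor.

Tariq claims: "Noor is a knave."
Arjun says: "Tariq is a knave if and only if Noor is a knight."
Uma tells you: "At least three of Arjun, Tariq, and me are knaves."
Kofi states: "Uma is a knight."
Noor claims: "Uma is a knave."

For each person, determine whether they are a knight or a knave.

Consider Tariq. Suppose Tariq is a knight.
Then no assignment of the remaining roles makes every statement match its speaker's type — contradiction.
So Tariq is a knave.
Consider Arjun. Suppose Arjun is a knave.
Then whichever role Uma has, Uma's statement has the wrong truth value — contradiction.
So Arjun is a knight.
With that fixed, Uma's statement is false, so Uma is a knave.
With that fixed, Kofi's statement is false, so Kofi is a knave.
With that fixed, Noor's statement is true, so Noor is a knight.

Tariq: knave, Arjun: knight, Uma: knave, Kofi: knave, Noor: knight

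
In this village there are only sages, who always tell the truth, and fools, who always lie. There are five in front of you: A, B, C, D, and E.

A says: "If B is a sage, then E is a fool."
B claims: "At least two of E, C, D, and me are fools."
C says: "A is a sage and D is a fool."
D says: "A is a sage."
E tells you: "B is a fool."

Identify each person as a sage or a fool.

Consider A. Suppose A is a fool.
Then no assignment of the remaining roles makes every statement match its speaker's type — contradiction.
So A is a sage.
With that fixed, D's statement is true, so D is a sage.
With that fixed, C's statement is false, so C is a fool.
Consider B. Suppose B is a fool.
Then B's own statement would have to be false, but it can't be — contradiction.
So B is a sage.
With that fixed, E's statement is false, so E is a fool.

A: sage, B: sage, C: fool, D: sage, E: fool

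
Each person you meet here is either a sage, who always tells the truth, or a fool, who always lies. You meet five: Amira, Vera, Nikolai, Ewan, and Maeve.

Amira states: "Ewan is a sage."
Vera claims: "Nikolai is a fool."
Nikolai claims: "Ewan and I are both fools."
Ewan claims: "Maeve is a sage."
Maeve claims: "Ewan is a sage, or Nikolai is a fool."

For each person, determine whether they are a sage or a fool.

Amira: sage, Vera: sage, Nikolai: fool, Ewan: sage, Maeve: sage

Consider Amira. Suppose Amira is a fool.
Then no assignment of the remaining roles makes every statement match its speaker's type — contradiction.
So Amira is a sage.
Consider Vera. Suppose Vera is a fool.
Then no assignment of the remaining roles makes every statement match its speaker's type — contradiction.
So Vera is a sage.
Consider Nikolai. Suppose Nikolai is a sage.
Then Vera's statement comes out false, contradicting Vera being a sage.
So Nikolai is a fool.
With that fixed, Maeve's statement is true, so Maeve is a sage.
With that fixed, Ewan's statement is true, so Ewan is a sage.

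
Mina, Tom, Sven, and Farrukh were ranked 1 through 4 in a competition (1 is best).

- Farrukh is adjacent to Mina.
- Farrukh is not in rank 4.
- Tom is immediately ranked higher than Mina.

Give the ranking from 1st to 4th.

From clues 1–2: Farrukh is in {1,2,3}.
From clues 1–3: Tom → rank 1, Mina → rank 2, Farrukh → rank 3, Sven → rank 4.

Tom, Mina, Farrukh, Sven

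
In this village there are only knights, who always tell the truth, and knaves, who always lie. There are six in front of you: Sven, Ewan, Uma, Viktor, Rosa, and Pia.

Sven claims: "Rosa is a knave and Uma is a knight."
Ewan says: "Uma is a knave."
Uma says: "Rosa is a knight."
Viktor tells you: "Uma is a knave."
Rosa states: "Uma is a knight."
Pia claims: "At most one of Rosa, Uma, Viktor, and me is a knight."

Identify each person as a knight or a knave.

Consider Sven. Suppose Sven is a knight.
Then no assignment of the remaining roles makes every statement match its speaker's type — contradiction.
So Sven is a knave.
Consider Ewan. Suppose Ewan is a knight.
Then no assignment of the remaining roles makes every statement match its speaker's type — contradiction.
So Ewan is a knave.
Consider Uma. Suppose Uma is a knave.
Then Ewan's statement comes out true, contradicting Ewan being a knave.
So Uma is a knight.
With that fixed, Viktor's statement is false, so Viktor is a knave.
With that fixed, Rosa's statement is true, so Rosa is a knight.
With that fixed, Pia's statement is false, so Pia is a knave.

Sven: knave, Ewan: knave, Uma: knight, Viktor: knave, Rosa: knight, Pia: knave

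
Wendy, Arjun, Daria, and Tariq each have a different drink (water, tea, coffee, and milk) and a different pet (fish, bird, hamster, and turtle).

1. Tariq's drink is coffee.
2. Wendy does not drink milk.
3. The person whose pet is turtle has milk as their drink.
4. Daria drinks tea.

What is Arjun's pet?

With clues 1–4, bird, fish, and hamster are impossible for Arjun's pet.
That leaves turtle.

turtle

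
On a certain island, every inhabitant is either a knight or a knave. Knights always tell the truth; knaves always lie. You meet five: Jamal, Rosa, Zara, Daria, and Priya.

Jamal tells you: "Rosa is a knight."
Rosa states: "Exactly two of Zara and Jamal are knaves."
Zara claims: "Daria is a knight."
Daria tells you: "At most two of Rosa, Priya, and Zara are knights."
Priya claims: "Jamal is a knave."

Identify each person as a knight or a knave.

Consider Jamal. Suppose Jamal is a knight.
Then no assignment of the remaining roles makes every statement match its speaker's type — contradiction.
So Jamal is a knave.
With that fixed, Priya's statement is true, so Priya is a knight.
Consider Rosa. Suppose Rosa is a knight.
Then Jamal's statement comes out true, contradicting Jamal being a knave.
So Rosa is a knave.
With that fixed, Daria's statement is true, so Daria is a knight.
With that fixed, Zara's statement is true, so Zara is a knight.

Jamal: knave, Rosa: knave, Zara: knight, Daria: knight, Priya: knight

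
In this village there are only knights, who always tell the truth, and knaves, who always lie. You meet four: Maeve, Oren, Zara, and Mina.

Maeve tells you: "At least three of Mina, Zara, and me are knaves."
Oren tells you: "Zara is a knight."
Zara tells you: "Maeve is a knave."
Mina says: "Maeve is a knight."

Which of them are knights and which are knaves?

Consider Maeve. Suppose Maeve is a knight.
Then Maeve's own statement would have to be true, but it can't be — contradiction.
So Maeve is a knave.
With that fixed, Zara's statement is true, so Zara is a knight.
With that fixed, Mina's statement is false, so Mina is a knave.
With that fixed, Oren's statement is true, so Oren is a knight.

Maeve: knave, Oren: knight, Zara: knight, Mina: knave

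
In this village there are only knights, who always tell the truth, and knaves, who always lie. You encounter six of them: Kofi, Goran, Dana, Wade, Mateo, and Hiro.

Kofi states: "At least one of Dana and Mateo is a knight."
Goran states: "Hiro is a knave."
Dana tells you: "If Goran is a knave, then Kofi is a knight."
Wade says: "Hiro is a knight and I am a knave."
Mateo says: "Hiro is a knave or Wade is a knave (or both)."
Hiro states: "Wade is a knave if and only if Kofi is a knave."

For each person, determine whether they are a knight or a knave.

Consider Kofi. Suppose Kofi is a knave.
Then no assignment of the remaining roles makes every statement match its speaker's type — contradiction.
So Kofi is a knight.
With that fixed, Dana's statement is true, so Dana is a knight.
Consider Goran. Suppose Goran is a knave.
Then no assignment of the remaining roles makes every statement match its speaker's type — contradiction.
So Goran is a knight.
Consider Wade. Suppose Wade is a knight.
Then Wade's own statement would have to be true, but it can't be — contradiction.
So Wade is a knave.
With that fixed, Mateo's statement is true, so Mateo is a knight.
With that fixed, Hiro's statement is false, so Hiro is a knave.

Kofi: knight, Goran: knight, Dana: knight, Wade: knave, Mateo: knight, Hiro: knave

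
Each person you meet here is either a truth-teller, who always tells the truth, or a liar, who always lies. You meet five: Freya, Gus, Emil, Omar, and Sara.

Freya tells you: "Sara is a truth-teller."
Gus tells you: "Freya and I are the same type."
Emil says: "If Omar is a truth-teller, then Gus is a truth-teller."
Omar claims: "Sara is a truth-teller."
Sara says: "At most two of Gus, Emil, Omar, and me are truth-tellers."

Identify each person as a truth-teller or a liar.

Freya: truth-teller, Gus: liar, Emil: liar, Omar: truth-teller, Sara: truth-teller

Consider Freya. Suppose Freya is a liar.
Then whichever role Gus has, Gus's statement has the wrong truth value — contradiction.
So Freya is a truth-teller.
Consider Gus. Suppose Gus is a truth-teller.
Then no assignment of the remaining roles makes every statement match its speaker's type — contradiction.
So Gus is a liar.
Consider Emil. Suppose Emil is a truth-teller.
Then no assignment of the remaining roles makes every statement match its speaker's type — contradiction.
So Emil is a liar.
With that fixed, Sara's statement is true, so Sara is a truth-teller.
With that fixed, Omar's statement is true, so Omar is a truth-teller.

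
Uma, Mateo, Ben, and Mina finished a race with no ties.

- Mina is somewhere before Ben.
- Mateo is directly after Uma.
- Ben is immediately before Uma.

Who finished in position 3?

With clues 1–2, Ben is ruled out for place 3.
With clues 1–3, Mateo and Mina are ruled out for place 3.
So place 3 is Uma.

Uma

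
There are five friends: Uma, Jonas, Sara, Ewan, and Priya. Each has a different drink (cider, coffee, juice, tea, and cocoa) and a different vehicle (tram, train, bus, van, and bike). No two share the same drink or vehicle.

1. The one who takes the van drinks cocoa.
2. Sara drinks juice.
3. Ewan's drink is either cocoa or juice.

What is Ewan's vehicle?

van

With clues 1–3, bike, bus, train, and tram are impossible for Ewan's vehicle.
That leaves van.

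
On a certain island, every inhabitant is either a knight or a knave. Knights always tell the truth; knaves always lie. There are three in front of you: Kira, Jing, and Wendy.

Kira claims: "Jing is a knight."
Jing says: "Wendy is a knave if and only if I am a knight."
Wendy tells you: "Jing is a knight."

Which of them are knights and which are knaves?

Kira: knave, Jing: knave, Wendy: knave

Consider Kira. Suppose Kira is a knight.
Then no assignment of the remaining roles makes every statement match its speaker's type — contradiction.
So Kira is a knave.
Consider Jing. Suppose Jing is a knight.
Then Kira's statement comes out true, contradicting Kira being a knave.
So Jing is a knave.
With that fixed, Wendy's statement is false, so Wendy is a knave.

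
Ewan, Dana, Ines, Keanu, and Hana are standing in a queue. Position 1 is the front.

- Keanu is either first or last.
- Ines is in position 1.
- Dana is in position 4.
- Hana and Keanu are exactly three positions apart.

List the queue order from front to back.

Ines, Hana, Ewan, Dana, Keanu

From clue 1: Keanu is in {1,5}.
From clues 1–2: Ines → position 1, Keanu → position 5.
From clues 1–3: Dana → position 4.
From clues 1–4: Hana → position 2, Ewan → position 3.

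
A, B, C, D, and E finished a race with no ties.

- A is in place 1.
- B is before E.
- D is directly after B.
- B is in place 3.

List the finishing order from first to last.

From clue 1: A → place 1.
From clues 1–2: B is in {2,3,4}.
From clues 1–3: B is in {2,3}.
From clues 1–4: C → place 2, B → place 3, D → place 4, E → place 5.

A, C, B, D, E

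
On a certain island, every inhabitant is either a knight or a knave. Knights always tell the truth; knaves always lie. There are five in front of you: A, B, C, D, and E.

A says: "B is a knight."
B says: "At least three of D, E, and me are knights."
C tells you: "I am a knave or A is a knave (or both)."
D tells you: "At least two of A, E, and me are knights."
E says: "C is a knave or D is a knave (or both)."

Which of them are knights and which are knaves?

A: knave, B: knave, C: knight, D: knave, E: knight

Consider A. Suppose A is a knight.
Then whichever role C has, C's statement has the wrong truth value — contradiction.
So A is a knave.
With that fixed, C's statement is true, so C is a knight.
Consider B. Suppose B is a knight.
Then A's statement comes out true, contradicting A being a knave.
So B is a knave.
Consider D. Suppose D is a knight.
Then no assignment of the remaining roles makes every statement match its speaker's type — contradiction.
So D is a knave.
With that fixed, E's statement is true, so E is a knight.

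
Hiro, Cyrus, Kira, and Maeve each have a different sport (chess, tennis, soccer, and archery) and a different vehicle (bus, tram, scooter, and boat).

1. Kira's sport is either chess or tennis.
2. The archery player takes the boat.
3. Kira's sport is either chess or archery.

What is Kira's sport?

Clue 1 rules out archery and soccer for Kira's sport.
With clues 1–3, tennis is impossible for Kira's sport.
That leaves chess.

chess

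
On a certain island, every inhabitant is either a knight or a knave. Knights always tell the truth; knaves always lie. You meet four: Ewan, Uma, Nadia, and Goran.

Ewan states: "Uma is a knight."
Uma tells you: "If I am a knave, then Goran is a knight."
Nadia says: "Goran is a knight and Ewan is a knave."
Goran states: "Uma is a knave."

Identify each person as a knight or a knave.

Consider Ewan. Suppose Ewan is a knave.
Then no assignment of the remaining roles makes every statement match its speaker's type — contradiction.
So Ewan is a knight.
With that fixed, Nadia's statement is false, so Nadia is a knave.
Consider Uma. Suppose Uma is a knave.
Then Ewan's statement comes out false, contradicting Ewan being a knight.
So Uma is a knight.
With that fixed, Goran's statement is false, so Goran is a knave.

Ewan: knight, Uma: knight, Nadia: knave, Goran: knave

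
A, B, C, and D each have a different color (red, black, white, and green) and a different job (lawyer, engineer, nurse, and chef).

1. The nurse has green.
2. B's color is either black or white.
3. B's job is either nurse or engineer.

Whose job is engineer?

B

With clues 1–3, A, C, and D are impossible for the one with job engineer.
That leaves B.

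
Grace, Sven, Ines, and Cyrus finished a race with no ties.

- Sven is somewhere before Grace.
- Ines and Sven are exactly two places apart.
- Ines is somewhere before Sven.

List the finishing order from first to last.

From clue 1: Grace is in {2,3,4}.
From clues 1–3: Ines → place 1, Cyrus → place 2, Sven → place 3, Grace → place 4.

Ines, Cyrus, Sven, Grace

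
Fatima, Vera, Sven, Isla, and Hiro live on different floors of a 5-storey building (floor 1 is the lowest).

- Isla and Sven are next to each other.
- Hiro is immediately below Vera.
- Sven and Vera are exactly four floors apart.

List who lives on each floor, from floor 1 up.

From clues 1–2: Fatima is in {1,3,5}.
From clues 1–3: Sven → floor 1, Isla → floor 2, Fatima → floor 3, Hiro → floor 4, Vera → floor 5.

Sven, Isla, Fatima, Hiro, Vera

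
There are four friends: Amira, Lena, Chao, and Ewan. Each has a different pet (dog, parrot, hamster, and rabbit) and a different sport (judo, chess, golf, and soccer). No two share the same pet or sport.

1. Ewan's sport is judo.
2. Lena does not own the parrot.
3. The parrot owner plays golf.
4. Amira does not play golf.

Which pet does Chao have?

parrot

With clues 1–4, dog, hamster, and rabbit are impossible for Chao's pet.
That leaves parrot.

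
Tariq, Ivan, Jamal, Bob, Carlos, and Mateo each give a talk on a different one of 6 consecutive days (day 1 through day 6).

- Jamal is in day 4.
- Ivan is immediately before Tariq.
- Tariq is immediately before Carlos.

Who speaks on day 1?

Ivan

With clue 1, Jamal is ruled out for day 1.
With clues 1–2, Tariq is ruled out for day 1.
With clues 1–3, Bob, Carlos, and Mateo are ruled out for day 1.
So day 1 is Ivan.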